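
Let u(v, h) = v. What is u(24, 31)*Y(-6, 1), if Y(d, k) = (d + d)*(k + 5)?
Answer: -1728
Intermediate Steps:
Y(d, k) = 2*d*(5 + k) (Y(d, k) = (2*d)*(5 + k) = 2*d*(5 + k))
u(24, 31)*Y(-6, 1) = 24*(2*(-6)*(5 + 1)) = 24*(2*(-6)*6) = 24*(-72) = -1728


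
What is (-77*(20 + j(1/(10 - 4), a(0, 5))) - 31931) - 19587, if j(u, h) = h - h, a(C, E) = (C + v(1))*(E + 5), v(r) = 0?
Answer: -53058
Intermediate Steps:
a(C, E) = C*(5 + E) (a(C, E) = (C + 0)*(E + 5) = C*(5 + E))
j(u, h) = 0
(-77*(20 + j(1/(10 - 4), a(0, 5))) - 31931) - 19587 = (-77*(20 + 0) - 31931) - 19587 = (-77*20 - 31931) - 19587 = (-1540 - 31931) - 19587 = -33471 - 19587 = -53058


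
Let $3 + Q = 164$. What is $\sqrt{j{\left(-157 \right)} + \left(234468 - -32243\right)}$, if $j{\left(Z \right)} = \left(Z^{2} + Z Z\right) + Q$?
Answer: $3 \sqrt{35130} \approx 562.29$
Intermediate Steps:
$Q = 161$ ($Q = -3 + 164 = 161$)
$j{\left(Z \right)} = 161 + 2 Z^{2}$ ($j{\left(Z \right)} = \left(Z^{2} + Z Z\right) + 161 = \left(Z^{2} + Z^{2}\right) + 161 = 2 Z^{2} + 161 = 161 + 2 Z^{2}$)
$\sqrt{j{\left(-157 \right)} + \left(234468 - -32243\right)} = \sqrt{\left(161 + 2 \left(-157\right)^{2}\right) + \left(234468 - -32243\right)} = \sqrt{\left(161 + 2 \cdot 24649\right) + \left(234468 + 32243\right)} = \sqrt{\left(161 + 49298\right) + 266711} = \sqrt{49459 + 266711} = \sqrt{316170} = 3 \sqrt{35130}$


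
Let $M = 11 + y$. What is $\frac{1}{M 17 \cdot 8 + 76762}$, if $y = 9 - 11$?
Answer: $\frac{1}{77986} \approx 1.2823 \cdot 10^{-5}$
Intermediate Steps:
$y = -2$ ($y = 9 - 11 = -2$)
$M = 9$ ($M = 11 - 2 = 9$)
$\frac{1}{M 17 \cdot 8 + 76762} = \frac{1}{9 \cdot 17 \cdot 8 + 76762} = \frac{1}{153 \cdot 8 + 76762} = \frac{1}{1224 + 76762} = \frac{1}{77986}$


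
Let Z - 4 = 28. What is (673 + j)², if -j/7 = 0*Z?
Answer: 452929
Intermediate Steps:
Z = 32 (Z = 4 + 28 = 32)
j = 0 (j = -0*32 = -7*0 = 0)
(673 + j)² = (673 + 0)² = 673² = 452929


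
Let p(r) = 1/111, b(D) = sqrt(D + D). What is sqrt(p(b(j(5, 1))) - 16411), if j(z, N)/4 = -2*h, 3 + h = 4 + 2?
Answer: 2*I*sqrt(50549955)/111 ≈ 128.11*I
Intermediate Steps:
h = 3 (h = -3 + (4 + 2) = -3 + 6 = 3)
j(z, N) = -24 (j(z, N) = 4*(-2*3) = 4*(-6) = -24)
b(D) = sqrt(2)*sqrt(D) (b(D) = sqrt(2*D) = sqrt(2)*sqrt(D))
p(r) = 1/111
sqrt(p(b(j(5, 1))) - 16411) = sqrt(1/111 - 16411) = sqrt(-1821620/111) = 2*I*sqrt(50549955)/111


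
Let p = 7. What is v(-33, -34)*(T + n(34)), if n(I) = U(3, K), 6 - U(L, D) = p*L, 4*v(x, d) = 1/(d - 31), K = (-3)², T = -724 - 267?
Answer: 503/130 ≈ 3.8692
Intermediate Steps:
T = -991
K = 9
v(x, d) = 1/(4*(-31 + d)) (v(x, d) = 1/(4*(d - 31)) = 1/(4*(-31 + d)))
U(L, D) = 6 - 7*L
n(I) = -15 (n(I) = 6 - 7*3 = 6 - 21 = -15)
v(-33, -34)*(T + n(34)) = (1/(4*(-31 - 34)))*(-991 - 15) = ((¼)/(-65))*(-1006) = ((¼)*(-1/65))*(-1006) = -1/260*(-1006) = 503/130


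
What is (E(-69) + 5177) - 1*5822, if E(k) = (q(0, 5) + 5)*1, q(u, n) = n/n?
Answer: -639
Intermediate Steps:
q(u, n) = 1
E(k) = 6 (E(k) = (1 + 5)*1 = 6*1 = 6)
(E(-69) + 5177) - 1*5822 = (6 + 5177) - 1*5822 = 5183 - 5822 = -639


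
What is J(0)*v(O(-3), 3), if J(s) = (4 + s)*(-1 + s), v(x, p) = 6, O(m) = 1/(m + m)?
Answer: -24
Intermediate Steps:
O(m) = 1/(2*m)
J(s) = (-1 + s)*(4 + s)
J(0)*v(O(-3), 3) = (-4 + 0**2 + 3*0)*6 = (-4 + 0 + 0)*6 = -4*6 = -24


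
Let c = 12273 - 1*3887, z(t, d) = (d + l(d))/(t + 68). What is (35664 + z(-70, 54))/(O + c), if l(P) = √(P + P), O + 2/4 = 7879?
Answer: 3394/1549 - 2*√3/10843 ≈ 2.1908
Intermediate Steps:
O = 15757/2 (O = -½ + 7879 = 15757/2 ≈ 7878.5)
l(P) = √2*√P (l(P) = √(2*P) = √2*√P)
z(t, d) = (d + √2*√d)/(68 + t) (z(t, d) = (d + √2*√d)/(t + 68) = (d + √2*√d)/(68 + t))
c = 8386 (c = 12273 - 3887 = 8386)
(35664 + z(-70, 54))/(O + c) = (35664 + (54 + √2*√54)/(68 - 70))/(15757/2 + 8386) = (35664 + (54 + √2*(3*√6))/(-2))/(32529/2) = (35664 - (54 + 6*√3)/2)*(2/32529) = (35664 + (-27 - 3*√3))*(2/32529) = (35637 - 3*√3)*(2/32529) = 3394/1549 - 2*√3/10843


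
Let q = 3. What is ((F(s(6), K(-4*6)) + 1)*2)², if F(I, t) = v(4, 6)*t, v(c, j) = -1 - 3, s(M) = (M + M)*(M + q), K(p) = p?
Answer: 37636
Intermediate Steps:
s(M) = 2*M*(3 + M) (s(M) = (M + M)*(M + 3) = (2*M)*(3 + M) = 2*M*(3 + M))
v(c, j) = -4
F(I, t) = -4*t
((F(s(6), K(-4*6)) + 1)*2)² = ((-(-16)*6 + 1)*2)² = ((-4*(-24) + 1)*2)² = ((96 + 1)*2)² = (97*2)² = 194² = 37636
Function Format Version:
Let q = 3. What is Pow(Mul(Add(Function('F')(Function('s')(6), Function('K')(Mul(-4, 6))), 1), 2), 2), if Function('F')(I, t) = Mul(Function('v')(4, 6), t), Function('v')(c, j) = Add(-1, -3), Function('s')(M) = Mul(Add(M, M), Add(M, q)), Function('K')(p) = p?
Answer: 37636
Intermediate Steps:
Function('s')(M) = Mul(2, M, Add(3, M)) (Function('s')(M) = Mul(Add(M, M), Add(M, 3)) = Mul(Mul(2, M), Add(3, M)) = Mul(2, M, Add(3, M)))
Function('v')(c, j) = -4
Function('F')(I, t) = Mul(-4, t)
Pow(Mul(Add(Function('F')(Function('s')(6), Function('K')(Mul(-4, 6))), 1), 2), 2) = Pow(Mul(Add(Mul(-4, Mul(-4, 6)), 1), 2), 2) = Pow(Mul(Add(Mul(-4, -24), 1), 2), 2) = Pow(Mul(Add(96, 1), 2), 2) = Pow(Mul(97, 2), 2) = Pow(194, 2) = 37636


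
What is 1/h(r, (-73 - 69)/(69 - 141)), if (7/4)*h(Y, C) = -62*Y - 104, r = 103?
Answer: -7/25960 ≈ -0.00026965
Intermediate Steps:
h(Y, C) = -416/7 - 248*Y/7 (h(Y, C) = 4*(-62*Y - 104)/7 = 4*(-104 - 62*Y)/7 = -416/7 - 248*Y/7)
1/h(r, (-73 - 69)/(69 - 141)) = 1/(-416/7 - 248/7*103) = 1/(-416/7 - 25544/7) = 1/(-25960/7) = -7/25960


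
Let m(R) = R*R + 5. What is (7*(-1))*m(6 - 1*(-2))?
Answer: -483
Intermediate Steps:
m(R) = 5 + R² (m(R) = R² + 5 = 5 + R²)
(7*(-1))*m(6 - 1*(-2)) = (7*(-1))*(5 + (6 - 1*(-2))²) = -7*(5 + (6 + 2)²) = -7*(5 + 8²) = -7*(5 + 64) = -7*69 = -483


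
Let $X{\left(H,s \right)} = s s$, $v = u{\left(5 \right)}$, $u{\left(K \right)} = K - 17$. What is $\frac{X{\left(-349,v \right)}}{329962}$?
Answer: $\frac{72}{164981} \approx 0.00043641$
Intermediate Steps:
$u{\left(K \right)} = -17 + K$
$v = -12$ ($v = -17 + 5 = -12$)
$X{\left(H,s \right)} = s^{2}$
$\frac{X{\left(-349,v \right)}}{329962} = \frac{\left(-12\right)^{2}}{329962} = 144 \cdot \frac{1}{329962} = \frac{72}{164981}$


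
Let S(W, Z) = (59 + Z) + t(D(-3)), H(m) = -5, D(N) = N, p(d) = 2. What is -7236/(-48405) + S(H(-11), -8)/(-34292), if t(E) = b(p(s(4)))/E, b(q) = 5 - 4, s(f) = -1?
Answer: 61421098/414976065 ≈ 0.14801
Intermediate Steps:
b(q) = 1
t(E) = 1/E
S(W, Z) = 176/3 + Z (S(W, Z) = (59 + Z) + 1/(-3) = (59 + Z) - ⅓ = 176/3 + Z)
-7236/(-48405) + S(H(-11), -8)/(-34292) = -7236/(-48405) + (176/3 - 8)/(-34292) = -7236*(-1/48405) + (152/3)*(-1/34292) = 2412/16135 - 38/25719 = 61421098/414976065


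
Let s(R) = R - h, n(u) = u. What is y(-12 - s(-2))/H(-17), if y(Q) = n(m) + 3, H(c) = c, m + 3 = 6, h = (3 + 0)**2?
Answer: -6/17 ≈ -0.35294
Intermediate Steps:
h = 9 (h = 3**2 = 9)
m = 3 (m = -3 + 6 = 3)
s(R) = -9 + R (s(R) = R - 1*9 = R - 9 = -9 + R)
y(Q) = 6 (y(Q) = 3 + 3 = 6)
y(-12 - s(-2))/H(-17) = 6/(-17) = 6*(-1/17) = -6/17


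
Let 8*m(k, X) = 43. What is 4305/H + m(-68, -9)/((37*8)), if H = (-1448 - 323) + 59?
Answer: -632539/253376 ≈ -2.4964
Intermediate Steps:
m(k, X) = 43/8 (m(k, X) = (⅛)*43 = 43/8)
H = -1712 (H = -1771 + 59 = -1712)
4305/H + m(-68, -9)/((37*8)) = 4305/(-1712) + 43/(8*((37*8))) = 4305*(-1/1712) + (43/8)/296 = -4305/1712 + (43/8)*(1/296) = -4305/1712 + 43/2368 = -632539/253376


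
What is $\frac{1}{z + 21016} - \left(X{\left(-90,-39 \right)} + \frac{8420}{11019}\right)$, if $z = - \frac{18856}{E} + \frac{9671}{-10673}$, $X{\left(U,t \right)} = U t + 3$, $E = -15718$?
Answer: $- \frac{68253465392104498256}{19424600997770973} \approx -3513.8$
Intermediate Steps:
$X{\left(U,t \right)} = 3 + U t$
$z = \frac{24620655}{83879107}$ ($z = - \frac{18856}{-15718} + \frac{9671}{-10673} = \left(-18856\right) \left(- \frac{1}{15718}\right) + 9671 \left(- \frac{1}{10673}\right) = \frac{9428}{7859} - \frac{9671}{10673} = \frac{24620655}{83879107} \approx 0.29353$)
$\frac{1}{z + 21016} - \left(X{\left(-90,-39 \right)} + \frac{8420}{11019}\right) = \frac{1}{\frac{24620655}{83879107} + 21016} - \left(\left(3 - -3510\right) + \frac{8420}{11019}\right) = \frac{1}{\frac{1762827933367}{83879107}} - \left(\left(3 + 3510\right) + 8420 \cdot \frac{1}{11019}\right) = \frac{83879107}{1762827933367} - \left(3513 + \frac{8420}{11019}\right) = \frac{83879107}{1762827933367} - \frac{38718167}{11019} = - \frac{68253465392104498256}{19424600997770973}$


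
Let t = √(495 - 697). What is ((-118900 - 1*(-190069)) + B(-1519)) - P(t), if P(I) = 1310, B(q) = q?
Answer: 68340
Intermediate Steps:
t = I*√202 (t = √(-202) = I*√202 ≈ 14.213*I)
((-118900 - 1*(-190069)) + B(-1519)) - P(t) = ((-118900 - 1*(-190069)) - 1519) - 1*1310 = ((-118900 + 190069) - 1519) - 1310 = (71169 - 1519) - 1310 = 69650 - 1310 = 68340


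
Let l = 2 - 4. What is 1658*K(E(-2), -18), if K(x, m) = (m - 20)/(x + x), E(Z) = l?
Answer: 15751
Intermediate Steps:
l = -2
E(Z) = -2
K(x, m) = (-20 + m)/(2*x) (K(x, m) = (-20 + m)/((2*x)) = (-20 + m)*(1/(2*x)) = (-20 + m)/(2*x))
1658*K(E(-2), -18) = 1658*((½)*(-20 - 18)/(-2)) = 1658*((½)*(-½)*(-38)) = 1658*(19/2) = 15751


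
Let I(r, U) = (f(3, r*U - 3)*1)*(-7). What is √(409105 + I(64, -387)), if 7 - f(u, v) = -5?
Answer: √409021 ≈ 639.55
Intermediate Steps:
f(u, v) = 12 (f(u, v) = 7 - 1*(-5) = 7 + 5 = 12)
I(r, U) = -84 (I(r, U) = (12*1)*(-7) = 12*(-7) = -84)
√(409105 + I(64, -387)) = √(409105 - 84) = √409021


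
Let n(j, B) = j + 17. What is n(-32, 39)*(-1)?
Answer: 15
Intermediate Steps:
n(j, B) = 17 + j
n(-32, 39)*(-1) = (17 - 32)*(-1) = -15*(-1) = 15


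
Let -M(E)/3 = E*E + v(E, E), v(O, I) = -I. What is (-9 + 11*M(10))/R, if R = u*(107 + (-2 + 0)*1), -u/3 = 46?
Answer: 331/1610 ≈ 0.20559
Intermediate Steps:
u = -138 (u = -3*46 = -138)
M(E) = -3*E² + 3*E (M(E) = -3*(E*E - E) = -3*(E² - E) = -3*E² + 3*E)
R = -14490 (R = -138*(107 + (-2 + 0)*1) = -138*(107 - 2*1) = -138*(107 - 2) = -138*105 = -14490)
(-9 + 11*M(10))/R = (-9 + 11*(3*10*(1 - 1*10)))/(-14490) = (-9 + 11*(3*10*(1 - 10)))*(-1/14490) = (-9 + 11*(3*10*(-9)))*(-1/14490) = (-9 + 11*(-270))*(-1/14490) = (-9 - 2970)*(-1/14490) = -2979*(-1/14490) = 331/1610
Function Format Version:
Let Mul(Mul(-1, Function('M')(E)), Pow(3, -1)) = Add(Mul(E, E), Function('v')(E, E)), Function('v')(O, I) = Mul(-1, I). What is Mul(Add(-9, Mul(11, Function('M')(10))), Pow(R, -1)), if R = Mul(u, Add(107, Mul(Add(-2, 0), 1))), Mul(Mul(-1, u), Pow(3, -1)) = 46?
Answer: Rational(331, 1610) ≈ 0.20559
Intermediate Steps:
u = -138 (u = Mul(-3, 46) = -138)
Function('M')(E) = Add(Mul(-3, Pow(E, 2)), Mul(3, E)) (Function('M')(E) = Mul(-3, Add(Mul(E, E), Mul(-1, E))) = Mul(-3, Add(Pow(E, 2), Mul(-1, E))) = Add(Mul(-3, Pow(E, 2)), Mul(3, E)))
R = -14490 (R = Mul(-138, Add(107, Mul(Add(-2, 0), 1))) = Mul(-138, Add(107, Mul(-2, 1))) = Mul(-138, Add(107, -2)) = Mul(-138, 105) = -14490)
Mul(Add(-9, Mul(11, Function('M')(10))), Pow(R, -1)) = Mul(Add(-9, Mul(11, Mul(3, 10, Add(1, Mul(-1, 10))))), Pow(-14490, -1)) = Mul(Add(-9, Mul(11, Mul(3, 10, Add(1, -10)))), Rational(-1, 14490)) = Mul(Add(-9, Mul(11, Mul(3, 10, -9))), Rational(-1, 14490)) = Mul(Add(-9, Mul(11, -270)), Rational(-1, 14490)) = Mul(Add(-9, -2970), Rational(-1, 14490)) = Mul(-2979, Rational(-1, 14490)) = Rational(331, 1610)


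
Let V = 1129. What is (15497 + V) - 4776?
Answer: 11850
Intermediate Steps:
(15497 + V) - 4776 = (15497 + 1129) - 4776 = 16626 - 4776 = 11850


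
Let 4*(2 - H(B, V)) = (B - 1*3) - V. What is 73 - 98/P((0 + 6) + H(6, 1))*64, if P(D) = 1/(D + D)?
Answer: -94007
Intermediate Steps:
H(B, V) = 11/4 - B/4 + V/4 (H(B, V) = 2 - ((B - 1*3) - V)/4 = 2 - ((B - 3) - V)/4 = 2 - ((-3 + B) - V)/4 = 2 - (-3 + B - V)/4 = 2 + (¾ - B/4 + V/4) = 11/4 - B/4 + V/4)
P(D) = 1/(2*D)
73 - 98/P((0 + 6) + H(6, 1))*64 = 73 - 98/(1/(2*((0 + 6) + (11/4 - ¼*6 + (¼)*1))))*64 = 73 - 98/(1/(2*(6 + (11/4 - 3/2 + ¼))))*64 = 73 - 98/(1/(2*(6 + 3/2)))*64 = 73 - 98/(1/(2*(15/2)))*64 = 73 - 98/((½)*(2/15))*64 = 73 - 98/1/15*64 = 73 - 98*15*64 = 73 - 1470*64 = 73 - 94080 = -94007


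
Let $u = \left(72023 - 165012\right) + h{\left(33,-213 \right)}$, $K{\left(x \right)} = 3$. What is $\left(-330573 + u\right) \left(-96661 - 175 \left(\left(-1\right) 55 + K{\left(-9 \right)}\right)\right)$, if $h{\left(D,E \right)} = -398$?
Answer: $37122361560$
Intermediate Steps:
$u = -93387$ ($u = \left(72023 - 165012\right) - 398 = -92989 - 398 = -93387$)
$\left(-330573 + u\right) \left(-96661 - 175 \left(\left(-1\right) 55 + K{\left(-9 \right)}\right)\right) = \left(-330573 - 93387\right) \left(-96661 - 175 \left(\left(-1\right) 55 + 3\right)\right) = - 423960 \left(-96661 - 175 \left(-55 + 3\right)\right) = - 423960 \left(-96661 - -9100\right) = - 423960 \left(-96661 + 9100\right) = \left(-423960\right) \left(-87561\right) = 37122361560$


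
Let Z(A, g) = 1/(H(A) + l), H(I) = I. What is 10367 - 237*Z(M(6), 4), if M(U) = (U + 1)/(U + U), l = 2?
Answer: 318533/31 ≈ 10275.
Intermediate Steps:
M(U) = (1 + U)/(2*U) (M(U) = (1 + U)/((2*U)) = (1 + U)*(1/(2*U)) = (1 + U)/(2*U))
Z(A, g) = 1/(2 + A) (Z(A, g) = 1/(A + 2) = 1/(2 + A))
10367 - 237*Z(M(6), 4) = 10367 - 237/(2 + (½)*(1 + 6)/6) = 10367 - 237/(2 + (½)*(⅙)*7) = 10367 - 237/(2 + 7/12) = 10367 - 237/31/12 = 10367 - 237*12/31 = 10367 - 2844/31 = 318533/31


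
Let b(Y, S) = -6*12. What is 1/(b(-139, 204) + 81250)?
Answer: 1/81178 ≈ 1.2319e-5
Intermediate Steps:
b(Y, S) = -72
1/(b(-139, 204) + 81250) = 1/(-72 + 81250) = 1/81178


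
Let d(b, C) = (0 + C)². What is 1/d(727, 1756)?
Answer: 1/3083536 ≈ 3.2430e-7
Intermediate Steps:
d(b, C) = C²
1/d(727, 1756) = 1/(1756²) = 1/3083536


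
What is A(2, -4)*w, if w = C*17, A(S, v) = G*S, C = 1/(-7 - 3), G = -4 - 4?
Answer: 136/5 ≈ 27.200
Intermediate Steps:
G = -8
C = -⅒ (C = 1/(-10) = -⅒ ≈ -0.10000)
A(S, v) = -8*S
w = -17/10 (w = -⅒*17 = -17/10 ≈ -1.7000)
A(2, -4)*w = -8*2*(-17/10) = -16*(-17/10) = 136/5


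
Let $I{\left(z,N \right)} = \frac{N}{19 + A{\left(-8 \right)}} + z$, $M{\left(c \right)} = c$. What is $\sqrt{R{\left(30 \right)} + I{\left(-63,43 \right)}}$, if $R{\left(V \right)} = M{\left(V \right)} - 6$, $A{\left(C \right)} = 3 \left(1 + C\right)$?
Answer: $\frac{11 i \sqrt{2}}{2} \approx 7.7782 i$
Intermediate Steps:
$A{\left(C \right)} = 3 + 3 C$
$I{\left(z,N \right)} = z - \frac{N}{2}$ ($I{\left(z,N \right)} = \frac{N}{19 + \left(3 + 3 \left(-8\right)\right)} + z = \frac{N}{19 + \left(3 - 24\right)} + z = \frac{N}{19 - 21} + z = \frac{N}{-2} + z = - \frac{N}{2} + z = z - \frac{N}{2}$)
$R{\left(V \right)} = -6 + V$ ($R{\left(V \right)} = V - 6 = -6 + V$)
$\sqrt{R{\left(30 \right)} + I{\left(-63,43 \right)}} = \sqrt{\left(-6 + 30\right) - \frac{169}{2}} = \sqrt{24 - \frac{169}{2}} = \sqrt{- \frac{121}{2}} = \frac{11 i \sqrt{2}}{2}$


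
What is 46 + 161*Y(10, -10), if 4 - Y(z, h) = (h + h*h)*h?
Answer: 145590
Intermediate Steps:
Y(z, h) = 4 - h*(h + h²) (Y(z, h) = 4 - (h + h*h)*h = 4 - (h + h²)*h = 4 - h*(h + h²))
46 + 161*Y(10, -10) = 46 + 161*(4 - 1*(-10)² - 1*(-10)³) = 46 + 161*(4 - 1*100 - 1*(-1000)) = 46 + 161*(4 - 100 + 1000) = 46 + 161*904 = 46 + 145544 = 145590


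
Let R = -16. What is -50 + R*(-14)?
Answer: 174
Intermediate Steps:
-50 + R*(-14) = -50 - 16*(-14) = -50 + 224 = 174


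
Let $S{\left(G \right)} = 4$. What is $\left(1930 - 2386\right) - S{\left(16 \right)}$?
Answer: $-460$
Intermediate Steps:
$\left(1930 - 2386\right) - S{\left(16 \right)} = \left(1930 - 2386\right) - 4 = -456 - 4 = -460$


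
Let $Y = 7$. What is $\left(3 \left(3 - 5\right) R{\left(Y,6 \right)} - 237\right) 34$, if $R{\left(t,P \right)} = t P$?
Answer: $-16626$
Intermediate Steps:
$R{\left(t,P \right)} = P t$
$\left(3 \left(3 - 5\right) R{\left(Y,6 \right)} - 237\right) 34 = \left(3 \left(3 - 5\right) 6 \cdot 7 - 237\right) 34 = \left(3 \left(-2\right) 42 - 237\right) 34 = \left(\left(-6\right) 42 - 237\right) 34 = \left(-252 - 237\right) 34 = \left(-489\right) 34 = -16626$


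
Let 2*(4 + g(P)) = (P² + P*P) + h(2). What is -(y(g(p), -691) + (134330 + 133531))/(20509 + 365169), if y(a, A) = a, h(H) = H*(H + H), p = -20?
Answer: -268261/385678 ≈ -0.69556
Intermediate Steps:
h(H) = 2*H² (h(H) = H*(2*H) = 2*H²)
g(P) = P² (g(P) = -4 + ((P² + P*P) + 2*2²)/2 = -4 + ((P² + P²) + 2*4)/2 = -4 + (2*P² + 8)/2 = -4 + (8 + 2*P²)/2 = -4 + (4 + P²) = P²)
-(y(g(p), -691) + (134330 + 133531))/(20509 + 365169) = -((-20)² + (134330 + 133531))/(20509 + 365169) = -(400 + 267861)/385678 = -268261/385678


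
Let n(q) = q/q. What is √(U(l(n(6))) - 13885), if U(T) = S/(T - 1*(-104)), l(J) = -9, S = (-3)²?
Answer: I*√125311270/95 ≈ 117.83*I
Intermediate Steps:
n(q) = 1
S = 9
U(T) = 9/(104 + T) (U(T) = 9/(T - 1*(-104)) = 9/(T + 104) = 9/(104 + T))
√(U(l(n(6))) - 13885) = √(9/(104 - 9) - 13885) = √(9/95 - 13885) = √(-1319066/95) = I*√125311270/95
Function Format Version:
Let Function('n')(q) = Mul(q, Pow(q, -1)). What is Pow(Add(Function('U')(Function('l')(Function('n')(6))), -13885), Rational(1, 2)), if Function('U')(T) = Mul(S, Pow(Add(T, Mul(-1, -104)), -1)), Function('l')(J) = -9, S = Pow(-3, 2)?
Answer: Mul(Rational(1, 95), I, Pow(125311270, Rational(1, 2))) ≈ Mul(117.83, I)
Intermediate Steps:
Function('n')(q) = 1
S = 9
Function('U')(T) = Mul(9, Pow(Add(104, T), -1)) (Function('U')(T) = Mul(9, Pow(Add(T, Mul(-1, -104)), -1)) = Mul(9, Pow(Add(T, 104), -1)) = Mul(9, Pow(Add(104, T), -1)))
Pow(Add(Function('U')(Function('l')(Function('n')(6))), -13885), Rational(1, 2)) = Pow(Add(Mul(9, Pow(Add(104, -9), -1)), -13885), Rational(1, 2)) = Pow(Add(Mul(9, Pow(95, -1)), -13885), Rational(1, 2)) = Pow(Add(Mul(9, Rational(1, 95)), -13885), Rational(1, 2)) = Pow(Add(Rational(9, 95), -13885), Rational(1, 2)) = Pow(Rational(-1319066, 95), Rational(1, 2)) = Mul(Rational(1, 95), I, Pow(125311270, Rational(1, 2)))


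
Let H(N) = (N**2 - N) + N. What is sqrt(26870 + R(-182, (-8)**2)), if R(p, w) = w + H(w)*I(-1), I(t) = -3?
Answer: sqrt(14646) ≈ 121.02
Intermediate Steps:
H(N) = N**2
R(p, w) = w - 3*w**2 (R(p, w) = w + w**2*(-3) = w - 3*w**2)
sqrt(26870 + R(-182, (-8)**2)) = sqrt(26870 + (-8)**2*(1 - 3*(-8)**2)) = sqrt(26870 + 64*(1 - 3*64)) = sqrt(26870 + 64*(1 - 192)) = sqrt(26870 + 64*(-191)) = sqrt(26870 - 12224) = sqrt(14646)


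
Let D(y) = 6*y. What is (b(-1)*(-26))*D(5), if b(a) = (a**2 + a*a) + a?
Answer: -780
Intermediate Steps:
b(a) = a + 2*a**2 (b(a) = (a**2 + a**2) + a = 2*a**2 + a = a + 2*a**2)
(b(-1)*(-26))*D(5) = (-(1 + 2*(-1))*(-26))*(6*5) = (-(1 - 2)*(-26))*30 = (-1*(-1)*(-26))*30 = (1*(-26))*30 = -26*30 = -780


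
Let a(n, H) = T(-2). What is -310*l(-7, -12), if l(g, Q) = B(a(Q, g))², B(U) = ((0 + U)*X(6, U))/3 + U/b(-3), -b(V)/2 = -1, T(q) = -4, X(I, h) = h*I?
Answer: -279000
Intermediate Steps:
X(I, h) = I*h
a(n, H) = -4
b(V) = 2 (b(V) = -2*(-1) = 2)
B(U) = U/2 + 2*U² (B(U) = ((0 + U)*(6*U))/3 + U/2 = (U*(6*U))*(⅓) + U*(½) = (6*U²)*(⅓) + U/2 = 2*U² + U/2 = U/2 + 2*U²)
l(g, Q) = 900 (l(g, Q) = ((½)*(-4)*(1 + 4*(-4)))² = ((½)*(-4)*(1 - 16))² = ((½)*(-4)*(-15))² = 30² = 900)
-310*l(-7, -12) = -310*900 = -279000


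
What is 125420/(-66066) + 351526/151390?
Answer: 1059145729/2500432935 ≈ 0.42358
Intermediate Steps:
125420/(-66066) + 351526/151390 = 125420*(-1/66066) + 351526*(1/151390) = -62710/33033 + 175763/75695 = 1059145729/2500432935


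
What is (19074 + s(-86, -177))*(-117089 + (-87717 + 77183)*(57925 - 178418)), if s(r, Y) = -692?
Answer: 23329628772086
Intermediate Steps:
(19074 + s(-86, -177))*(-117089 + (-87717 + 77183)*(57925 - 178418)) = (19074 - 692)*(-117089 + (-87717 + 77183)*(57925 - 178418)) = 18382*(-117089 - 10534*(-120493)) = 18382*(-117089 + 1269273262) = 18382*1269156173 = 23329628772086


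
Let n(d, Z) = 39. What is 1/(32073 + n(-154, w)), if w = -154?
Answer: 1/32112 ≈ 3.1141e-5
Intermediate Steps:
1/(32073 + n(-154, w)) = 1/(32073 + 39) = 1/32112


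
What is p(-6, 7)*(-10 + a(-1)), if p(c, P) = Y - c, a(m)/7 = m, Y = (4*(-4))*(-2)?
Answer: -646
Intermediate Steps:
Y = 32 (Y = -16*(-2) = 32)
a(m) = 7*m
p(c, P) = 32 - c
p(-6, 7)*(-10 + a(-1)) = (32 - 1*(-6))*(-10 + 7*(-1)) = (32 + 6)*(-10 - 7) = 38*(-17) = -646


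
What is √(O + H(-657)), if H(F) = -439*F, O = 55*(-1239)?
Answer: √220278 ≈ 469.34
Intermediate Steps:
O = -68145
√(O + H(-657)) = √(-68145 - 439*(-657)) = √(-68145 + 288423) = √220278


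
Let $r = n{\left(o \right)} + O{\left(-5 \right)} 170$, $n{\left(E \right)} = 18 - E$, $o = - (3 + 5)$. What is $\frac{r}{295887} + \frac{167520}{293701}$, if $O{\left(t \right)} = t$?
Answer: $\frac{49324980616}{86902307787} \approx 0.56759$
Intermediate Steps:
$o = -8$ ($o = \left(-1\right) 8 = -8$)
$r = -824$ ($r = \left(18 - -8\right) - 850 = \left(18 + 8\right) - 850 = 26 - 850 = -824$)
$\frac{r}{295887} + \frac{167520}{293701} = - \frac{824}{295887} + \frac{167520}{293701} = \frac{49324980616}{86902307787}$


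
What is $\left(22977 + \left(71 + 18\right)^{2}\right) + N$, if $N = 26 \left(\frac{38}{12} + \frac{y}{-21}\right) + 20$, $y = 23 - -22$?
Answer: $\frac{649837}{21} \approx 30945.0$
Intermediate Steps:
$y = 45$ ($y = 23 + 22 = 45$)
$N = \frac{979}{21}$ ($N = 26 \left(\frac{38}{12} + \frac{45}{-21}\right) + 20 = 26 \left(38 \cdot \frac{1}{12} + 45 \left(- \frac{1}{21}\right)\right) + 20 = 26 \left(\frac{19}{6} - \frac{15}{7}\right) + 20 = 26 \cdot \frac{43}{42} + 20 = \frac{559}{21} + 20 = \frac{979}{21} \approx 46.619$)
$\left(22977 + \left(71 + 18\right)^{2}\right) + N = \left(22977 + \left(71 + 18\right)^{2}\right) + \frac{979}{21} = \left(22977 + 89^{2}\right) + \frac{979}{21} = \left(22977 + 7921\right) + \frac{979}{21} = 30898 + \frac{979}{21} = \frac{649837}{21}$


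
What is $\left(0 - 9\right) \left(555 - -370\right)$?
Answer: $-8325$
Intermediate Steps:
$\left(0 - 9\right) \left(555 - -370\right) = \left(0 - 9\right) \left(555 + 370\right) = \left(-9\right) 925 = -8325$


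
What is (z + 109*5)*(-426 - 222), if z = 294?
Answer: -543672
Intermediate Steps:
(z + 109*5)*(-426 - 222) = (294 + 109*5)*(-426 - 222) = (294 + 545)*(-648) = 839*(-648) = -543672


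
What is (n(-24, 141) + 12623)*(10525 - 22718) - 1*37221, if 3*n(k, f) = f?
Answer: -154522531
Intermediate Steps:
n(k, f) = f/3
(n(-24, 141) + 12623)*(10525 - 22718) - 1*37221 = ((1/3)*141 + 12623)*(10525 - 22718) - 1*37221 = (47 + 12623)*(-12193) - 37221 = 12670*(-12193) - 37221 = -154485310 - 37221 = -154522531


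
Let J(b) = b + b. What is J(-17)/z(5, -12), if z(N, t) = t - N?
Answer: 2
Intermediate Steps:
J(b) = 2*b
J(-17)/z(5, -12) = (2*(-17))/(-12 - 1*5) = -34/(-12 - 5) = -34/(-17) = -34*(-1/17) = 2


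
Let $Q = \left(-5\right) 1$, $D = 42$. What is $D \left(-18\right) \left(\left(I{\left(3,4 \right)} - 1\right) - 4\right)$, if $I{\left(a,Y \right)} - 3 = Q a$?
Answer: $12852$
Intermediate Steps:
$Q = -5$
$I{\left(a,Y \right)} = 3 - 5 a$
$D \left(-18\right) \left(\left(I{\left(3,4 \right)} - 1\right) - 4\right) = 42 \left(-18\right) \left(\left(\left(3 - 15\right) - 1\right) - 4\right) = - 756 \left(\left(\left(3 - 15\right) - 1\right) - 4\right) = - 756 \left(\left(-12 - 1\right) - 4\right) = - 756 \left(-13 - 4\right) = \left(-756\right) \left(-17\right) = 12852$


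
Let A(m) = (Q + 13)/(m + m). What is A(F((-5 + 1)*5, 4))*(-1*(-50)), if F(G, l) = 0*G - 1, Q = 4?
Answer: -425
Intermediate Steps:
F(G, l) = -1 (F(G, l) = 0 - 1 = -1)
A(m) = 17/(2*m) (A(m) = (4 + 13)/(m + m) = 17/((2*m)) = 17*(1/(2*m)) = 17/(2*m))
A(F((-5 + 1)*5, 4))*(-1*(-50)) = ((17/2)/(-1))*(-1*(-50)) = ((17/2)*(-1))*50 = -17/2*50 = -425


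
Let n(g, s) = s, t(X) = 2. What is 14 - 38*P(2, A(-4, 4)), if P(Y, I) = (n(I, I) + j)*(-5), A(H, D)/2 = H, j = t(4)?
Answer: -1126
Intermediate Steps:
j = 2
A(H, D) = 2*H
P(Y, I) = -10 - 5*I (P(Y, I) = (I + 2)*(-5) = (2 + I)*(-5) = -10 - 5*I)
14 - 38*P(2, A(-4, 4)) = 14 - 38*(-10 - 10*(-4)) = 14 - 38*(-10 - 5*(-8)) = 14 - 38*(-10 + 40) = 14 - 38*30 = 14 - 1140 = -1126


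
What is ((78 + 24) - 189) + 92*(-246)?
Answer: -22719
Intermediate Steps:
((78 + 24) - 189) + 92*(-246) = (102 - 189) - 22632 = -87 - 22632 = -22719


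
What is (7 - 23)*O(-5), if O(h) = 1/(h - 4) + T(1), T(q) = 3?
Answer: -416/9 ≈ -46.222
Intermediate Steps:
O(h) = 3 + 1/(-4 + h) (O(h) = 1/(h - 4) + 3 = 1/(-4 + h) + 3 = 3 + 1/(-4 + h))
(7 - 23)*O(-5) = (7 - 23)*((-11 + 3*(-5))/(-4 - 5)) = -16*(-11 - 15)/(-9) = -(-16)*(-26)/9 = -16*26/9 = -416/9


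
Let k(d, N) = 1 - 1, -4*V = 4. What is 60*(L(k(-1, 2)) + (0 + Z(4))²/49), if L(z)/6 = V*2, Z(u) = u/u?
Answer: -35220/49 ≈ -718.78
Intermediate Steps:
V = -1 (V = -¼*4 = -1)
Z(u) = 1
k(d, N) = 0
L(z) = -12 (L(z) = 6*(-1*2) = 6*(-2) = -12)
60*(L(k(-1, 2)) + (0 + Z(4))²/49) = 60*(-12 + (0 + 1)²/49) = 60*(-12 + 1²*(1/49)) = 60*(-12 + 1*(1/49)) = 60*(-12 + 1/49) = 60*(-587/49) = -35220/49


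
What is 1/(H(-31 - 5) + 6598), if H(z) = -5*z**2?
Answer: 1/118 ≈ 0.0084746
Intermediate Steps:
1/(H(-31 - 5) + 6598) = 1/(-5*(-31 - 5)**2 + 6598) = 1/(-5*(-36)**2 + 6598) = 1/(-5*1296 + 6598) = 1/(-6480 + 6598) = 1/118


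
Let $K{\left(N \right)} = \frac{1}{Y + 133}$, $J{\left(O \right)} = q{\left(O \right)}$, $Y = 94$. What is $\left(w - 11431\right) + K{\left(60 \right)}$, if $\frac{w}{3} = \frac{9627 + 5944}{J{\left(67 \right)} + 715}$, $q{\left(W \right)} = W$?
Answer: $- \frac{87763387}{7718} \approx -11371.0$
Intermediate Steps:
$J{\left(O \right)} = O$
$K{\left(N \right)} = \frac{1}{227}$ ($K{\left(N \right)} = \frac{1}{94 + 133} = \frac{1}{227}$)
$w = \frac{2031}{34}$ ($w = 3 \frac{9627 + 5944}{67 + 715} = 3 \cdot \frac{15571}{782} = 3 \cdot 15571 \cdot \frac{1}{782} = 3 \cdot \frac{677}{34} = \frac{2031}{34} \approx 59.735$)
$\left(w - 11431\right) + K{\left(60 \right)} = \left(\frac{2031}{34} - 11431\right) + \frac{1}{227} = - \frac{386623}{34} + \frac{1}{227} = - \frac{87763387}{7718}$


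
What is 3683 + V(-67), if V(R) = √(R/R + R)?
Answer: 3683 + I*√66 ≈ 3683.0 + 8.124*I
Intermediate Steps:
V(R) = √(1 + R)
3683 + V(-67) = 3683 + √(1 - 67) = 3683 + √(-66) = 3683 + I*√66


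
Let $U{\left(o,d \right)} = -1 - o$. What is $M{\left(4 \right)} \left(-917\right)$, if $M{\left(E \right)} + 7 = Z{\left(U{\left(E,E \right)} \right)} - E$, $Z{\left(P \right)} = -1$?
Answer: $11004$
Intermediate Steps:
$M{\left(E \right)} = -8 - E$ ($M{\left(E \right)} = -7 - \left(1 + E\right) = -8 - E$)
$M{\left(4 \right)} \left(-917\right) = \left(-8 - 4\right) \left(-917\right) = \left(-12\right) \left(-917\right) = 11004$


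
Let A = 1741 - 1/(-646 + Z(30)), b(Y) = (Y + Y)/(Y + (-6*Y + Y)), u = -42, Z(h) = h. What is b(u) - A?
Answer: -1072765/616 ≈ -1741.5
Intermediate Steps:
b(Y) = -1/2 (b(Y) = (2*Y)/(Y - 5*Y) = (2*Y)/((-4*Y)) = (2*Y)*(-1/(4*Y)) = -1/2)
A = 1072457/616 (A = 1741 - 1/(-646 + 30) = 1741 - 1/(-616) = 1741 - 1*(-1/616) = 1741 + 1/616 = 1072457/616 ≈ 1741.0)
b(u) - A = -1/2 - 1*1072457/616 = -1/2 - 1072457/616 = -1072765/616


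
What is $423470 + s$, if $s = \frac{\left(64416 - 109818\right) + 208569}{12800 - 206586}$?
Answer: $\frac{82062394253}{193786} \approx 4.2347 \cdot 10^{5}$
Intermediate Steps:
$s = - \frac{163167}{193786}$ ($s = \frac{-45402 + 208569}{-193786} = 163167 \left(- \frac{1}{193786}\right) = - \frac{163167}{193786} \approx -0.842$)
$423470 + s = 423470 - \frac{163167}{193786} = \frac{82062394253}{193786}$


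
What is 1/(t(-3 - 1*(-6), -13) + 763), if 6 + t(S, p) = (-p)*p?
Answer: 1/588 ≈ 0.0017007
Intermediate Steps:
t(S, p) = -6 - p² (t(S, p) = -6 + (-p)*p = -6 - p²)
1/(t(-3 - 1*(-6), -13) + 763) = 1/((-6 - 1*(-13)²) + 763) = 1/((-6 - 1*169) + 763) = 1/((-6 - 169) + 763) = 1/(-175 + 763) = 1/588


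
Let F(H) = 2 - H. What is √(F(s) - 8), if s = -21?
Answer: √15 ≈ 3.8730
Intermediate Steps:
√(F(s) - 8) = √((2 - 1*(-21)) - 8) = √((2 + 21) - 8) = √(23 - 8) = √15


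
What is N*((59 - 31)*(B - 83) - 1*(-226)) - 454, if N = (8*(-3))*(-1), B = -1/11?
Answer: -559538/11 ≈ -50867.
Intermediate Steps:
B = -1/11 (B = -1*1/11 = -1/11 ≈ -0.090909)
N = 24 (N = -24*(-1) = 24)
N*((59 - 31)*(B - 83) - 1*(-226)) - 454 = 24*((59 - 31)*(-1/11 - 83) - 1*(-226)) - 454 = 24*(28*(-914/11) + 226) - 454 = 24*(-25592/11 + 226) - 454 = 24*(-23106/11) - 454 = -554544/11 - 454 = -559538/11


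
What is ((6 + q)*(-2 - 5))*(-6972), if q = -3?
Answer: 146412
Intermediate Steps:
((6 + q)*(-2 - 5))*(-6972) = ((6 - 3)*(-2 - 5))*(-6972) = (3*(-7))*(-6972) = -21*(-6972) = 146412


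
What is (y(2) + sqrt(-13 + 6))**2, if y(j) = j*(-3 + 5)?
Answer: (4 + I*sqrt(7))**2 ≈ 9.0 + 21.166*I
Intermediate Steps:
y(j) = 2*j (y(j) = j*2 = 2*j)
(y(2) + sqrt(-13 + 6))**2 = (2*2 + sqrt(-13 + 6))**2 = (4 + sqrt(-7))**2 = (4 + I*sqrt(7))**2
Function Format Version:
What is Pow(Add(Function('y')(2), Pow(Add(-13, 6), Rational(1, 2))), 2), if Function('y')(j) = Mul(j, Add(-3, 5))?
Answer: Pow(Add(4, Mul(I, Pow(7, Rational(1, 2)))), 2) ≈ Add(9.0000, Mul(21.166, I))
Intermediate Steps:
Function('y')(j) = Mul(2, j) (Function('y')(j) = Mul(j, 2) = Mul(2, j))
Pow(Add(Function('y')(2), Pow(Add(-13, 6), Rational(1, 2))), 2) = Pow(Add(Mul(2, 2), Pow(Add(-13, 6), Rational(1, 2))), 2) = Pow(Add(4, Pow(-7, Rational(1, 2))), 2) = Pow(Add(4, Mul(I, Pow(7, Rational(1, 2)))), 2)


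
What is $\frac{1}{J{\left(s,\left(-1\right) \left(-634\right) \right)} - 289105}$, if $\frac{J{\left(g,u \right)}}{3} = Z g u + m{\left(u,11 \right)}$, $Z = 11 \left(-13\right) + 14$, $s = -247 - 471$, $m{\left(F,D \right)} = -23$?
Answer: $\frac{1}{175877870} \approx 5.6858 \cdot 10^{-9}$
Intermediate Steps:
$s = -718$ ($s = -247 - 471 = -718$)
$Z = -129$ ($Z = -143 + 14 = -129$)
$J{\left(g,u \right)} = -69 - 387 g u$ ($J{\left(g,u \right)} = 3 \left(- 129 g u - 23\right) = 3 \left(-23 - 129 g u\right) = -69 - 387 g u$)
$\frac{1}{J{\left(s,\left(-1\right) \left(-634\right) \right)} - 289105} = \frac{1}{\left(-69 - - 277866 \left(\left(-1\right) \left(-634\right)\right)\right) - 289105} = \frac{1}{\left(-69 - \left(-277866\right) 634\right) - 289105} = \frac{1}{\left(-69 + 176167044\right) - 289105} = \frac{1}{176166975 - 289105} = \frac{1}{175877870}$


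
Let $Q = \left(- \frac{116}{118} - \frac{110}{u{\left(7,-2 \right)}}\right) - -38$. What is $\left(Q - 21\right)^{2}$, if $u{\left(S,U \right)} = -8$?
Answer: $\frac{49350625}{55696} \approx 886.07$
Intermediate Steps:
$Q = \frac{11981}{236}$ ($Q = \left(- \frac{116}{118} - \frac{110}{-8}\right) - -38 = \left(\left(-116\right) \frac{1}{118} - - \frac{55}{4}\right) + 38 = \left(- \frac{58}{59} + \frac{55}{4}\right) + 38 = \frac{3013}{236} + 38 = \frac{11981}{236} \approx 50.767$)
$\left(Q - 21\right)^{2} = \left(\frac{11981}{236} - 21\right)^{2} = \left(\frac{7025}{236}\right)^{2} = \frac{49350625}{55696}$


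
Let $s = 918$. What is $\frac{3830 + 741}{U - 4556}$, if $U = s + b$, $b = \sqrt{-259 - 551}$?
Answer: $- \frac{8314649}{6617927} - \frac{41139 i \sqrt{10}}{13235854} \approx -1.2564 - 0.0098288 i$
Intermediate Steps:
$b = 9 i \sqrt{10}$ ($b = \sqrt{-810} = 9 i \sqrt{10} \approx 28.461 i$)
$U = 918 + 9 i \sqrt{10} \approx 918.0 + 28.461 i$
$\frac{3830 + 741}{U - 4556} = \frac{3830 + 741}{\left(918 + 9 i \sqrt{10}\right) - 4556} = \frac{4571}{-3638 + 9 i \sqrt{10}}$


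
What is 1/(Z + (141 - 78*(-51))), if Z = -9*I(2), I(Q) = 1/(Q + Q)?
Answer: 4/16467 ≈ 0.00024291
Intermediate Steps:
I(Q) = 1/(2*Q)
Z = -9/4 (Z = -9/(2*2) = -9*¼ = -9/4 ≈ -2.2500)
1/(Z + (141 - 78*(-51))) = 1/(-9/4 + (141 - 78*(-51))) = 1/(-9/4 + (141 + 3978)) = 1/(-9/4 + 4119) = 1/(16467/4) = 4/16467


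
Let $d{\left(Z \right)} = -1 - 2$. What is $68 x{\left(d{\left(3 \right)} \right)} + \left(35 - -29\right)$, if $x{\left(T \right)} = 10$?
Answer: $744$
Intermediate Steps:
$d{\left(Z \right)} = -3$
$68 x{\left(d{\left(3 \right)} \right)} + \left(35 - -29\right) = 68 \cdot 10 + \left(35 - -29\right) = 680 + \left(35 + 29\right) = 680 + 64 = 744$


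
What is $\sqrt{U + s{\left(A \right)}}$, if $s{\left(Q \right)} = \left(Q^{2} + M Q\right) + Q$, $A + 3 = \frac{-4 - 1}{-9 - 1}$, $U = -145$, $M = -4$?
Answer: $\frac{5 i \sqrt{21}}{2} \approx 11.456 i$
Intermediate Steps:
$A = - \frac{5}{2}$ ($A = -3 + \frac{-4 - 1}{-9 - 1} = -3 - \frac{5}{-10} = -3 - - \frac{1}{2} = -3 + \frac{1}{2} = - \frac{5}{2} \approx -2.5$)
$s{\left(Q \right)} = Q^{2} - 3 Q$ ($s{\left(Q \right)} = \left(Q^{2} - 4 Q\right) + Q = Q^{2} - 3 Q$)
$\sqrt{U + s{\left(A \right)}} = \sqrt{-145 - \frac{5 \left(-3 - \frac{5}{2}\right)}{2}} = \sqrt{-145 - - \frac{55}{4}} = \sqrt{-145 + \frac{55}{4}} = \sqrt{- \frac{525}{4}} = \frac{5 i \sqrt{21}}{2}$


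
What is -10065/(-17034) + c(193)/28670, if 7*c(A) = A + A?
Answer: 337753329/569758910 ≈ 0.59280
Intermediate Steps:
c(A) = 2*A/7 (c(A) = (A + A)/7 = (2*A)/7 = 2*A/7)
-10065/(-17034) + c(193)/28670 = -10065/(-17034) + ((2/7)*193)/28670 = -10065*(-1/17034) + (386/7)*(1/28670) = 3355/5678 + 193/100345 = 337753329/569758910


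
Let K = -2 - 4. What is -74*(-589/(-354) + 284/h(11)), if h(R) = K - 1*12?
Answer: 554593/531 ≈ 1044.4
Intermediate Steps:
K = -6
h(R) = -18 (h(R) = -6 - 1*12 = -6 - 12 = -18)
-74*(-589/(-354) + 284/h(11)) = -74*(-589/(-354) + 284/(-18)) = -74*(-589*(-1/354) + 284*(-1/18)) = -74*(589/354 - 142/9) = -74*(-14989/1062) = 554593/531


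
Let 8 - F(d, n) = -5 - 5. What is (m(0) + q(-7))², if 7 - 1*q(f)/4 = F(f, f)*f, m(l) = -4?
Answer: 278784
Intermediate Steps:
F(d, n) = 18 (F(d, n) = 8 - (-5 - 5) = 8 - 1*(-10) = 8 + 10 = 18)
q(f) = 28 - 72*f
(m(0) + q(-7))² = (-4 + (28 - 72*(-7)))² = (-4 + (28 + 504))² = (-4 + 532)² = 528² = 278784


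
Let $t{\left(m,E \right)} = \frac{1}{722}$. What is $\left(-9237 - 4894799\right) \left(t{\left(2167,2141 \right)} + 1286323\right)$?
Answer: $- \frac{2277250924617726}{361} \approx -6.3082 \cdot 10^{12}$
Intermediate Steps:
$t{\left(m,E \right)} = \frac{1}{722}$
$\left(-9237 - 4894799\right) \left(t{\left(2167,2141 \right)} + 1286323\right) = \left(-9237 - 4894799\right) \left(\frac{1}{722} + 1286323\right) = \left(-4904036\right) \frac{928725207}{722} = - \frac{2277250924617726}{361}$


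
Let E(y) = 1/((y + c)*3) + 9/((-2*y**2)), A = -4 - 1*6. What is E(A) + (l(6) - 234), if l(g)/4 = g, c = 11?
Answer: -125827/600 ≈ -209.71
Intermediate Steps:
l(g) = 4*g
A = -10 (A = -4 - 6 = -10)
E(y) = -9/(2*y**2) + 1/(3*(11 + y)) (E(y) = 1/((y + 11)*3) + 9/((-2*y**2)) = (1/3)/(11 + y) + 9*(-1/(2*y**2)) = 1/(3*(11 + y)) - 9/(2*y**2) = -9/(2*y**2) + 1/(3*(11 + y)))
E(A) + (l(6) - 234) = (1/6)*(-297 - 27*(-10) + 2*(-10)**2)/((-10)**2*(11 - 10)) + (4*6 - 234) = (1/6)*(1/100)*(-297 + 270 + 2*100)/1 + (24 - 234) = (1/6)*(1/100)*1*(-297 + 270 + 200) - 210 = (1/6)*(1/100)*1*173 - 210 = 173/600 - 210 = -125827/600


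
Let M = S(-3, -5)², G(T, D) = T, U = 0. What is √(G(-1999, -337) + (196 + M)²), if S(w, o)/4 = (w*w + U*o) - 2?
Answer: 3*√106489 ≈ 978.98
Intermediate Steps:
S(w, o) = -8 + 4*w² (S(w, o) = 4*((w*w + 0*o) - 2) = 4*((w² + 0) - 2) = 4*(w² - 2) = 4*(-2 + w²) = -8 + 4*w²)
M = 784 (M = (-8 + 4*(-3)²)² = (-8 + 4*9)² = (-8 + 36)² = 28² = 784)
√(G(-1999, -337) + (196 + M)²) = √(-1999 + (196 + 784)²) = √(-1999 + 980²) = √(-1999 + 960400) = √958401 = 3*√106489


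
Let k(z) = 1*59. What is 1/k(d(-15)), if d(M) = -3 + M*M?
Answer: 1/59 ≈ 0.016949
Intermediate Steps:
d(M) = -3 + M²
k(z) = 59
1/k(d(-15)) = 1/59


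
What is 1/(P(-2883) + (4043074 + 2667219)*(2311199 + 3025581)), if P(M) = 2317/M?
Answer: 2883/103244143604862503 ≈ 2.7924e-14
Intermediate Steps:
1/(P(-2883) + (4043074 + 2667219)*(2311199 + 3025581)) = 1/(2317/(-2883) + (4043074 + 2667219)*(2311199 + 3025581)) = 1/(2317*(-1/2883) + 6710293*5336780) = 1/(-2317/2883 + 35811357476540) = 1/(103244143604862503/2883) = 2883/103244143604862503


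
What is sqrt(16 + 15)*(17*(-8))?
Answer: -136*sqrt(31) ≈ -757.22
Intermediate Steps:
sqrt(16 + 15)*(17*(-8)) = sqrt(31)*(-136) = -136*sqrt(31)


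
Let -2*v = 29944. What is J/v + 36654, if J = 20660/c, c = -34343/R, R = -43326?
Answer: 4711495770456/128545849 ≈ 36652.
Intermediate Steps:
v = -14972 (v = -1/2*29944 = -14972)
c = 34343/43326 (c = -34343/(-43326) = -34343*(-1/43326) = 34343/43326 ≈ 0.79266)
J = 895115160/34343 (J = 20660/(34343/43326) = 20660*(43326/34343) = 895115160/34343 ≈ 26064.)
J/v + 36654 = (895115160/34343)/(-14972) + 36654 = (895115160/34343)*(-1/14972) + 36654 = -223778790/128545849 + 36654 = 4711495770456/128545849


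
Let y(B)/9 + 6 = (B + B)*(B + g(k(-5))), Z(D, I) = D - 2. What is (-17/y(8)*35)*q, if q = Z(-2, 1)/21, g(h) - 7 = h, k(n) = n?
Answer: 170/2079 ≈ 0.081770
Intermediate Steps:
g(h) = 7 + h
Z(D, I) = -2 + D
y(B) = -54 + 18*B*(2 + B) (y(B) = -54 + 9*((B + B)*(B + (7 - 5))) = -54 + 9*((2*B)*(B + 2)) = -54 + 9*((2*B)*(2 + B)) = -54 + 9*(2*B*(2 + B)) = -54 + 18*B*(2 + B))
q = -4/21 (q = (-2 - 2)/21 = -4*1/21 = -4/21 ≈ -0.19048)
(-17/y(8)*35)*q = (-17/(-54 + 18*8² + 36*8)*35)*(-4/21) = (-17/(-54 + 18*64 + 288)*35)*(-4/21) = (-17/(-54 + 1152 + 288)*35)*(-4/21) = (-17/1386*35)*(-4/21) = (-17*1/1386*35)*(-4/21) = -17/1386*35*(-4/21) = -85/198*(-4/21) = 170/2079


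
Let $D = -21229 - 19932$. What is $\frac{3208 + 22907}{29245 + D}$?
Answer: $- \frac{8705}{3972} \approx -2.1916$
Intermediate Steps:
$D = -41161$ ($D = -21229 - 19932 = -41161$)
$\frac{3208 + 22907}{29245 + D} = \frac{3208 + 22907}{29245 - 41161} = \frac{26115}{-11916} = 26115 \left(- \frac{1}{11916}\right) = - \frac{8705}{3972}$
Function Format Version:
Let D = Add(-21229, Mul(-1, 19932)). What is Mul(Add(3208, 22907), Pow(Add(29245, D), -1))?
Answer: Rational(-8705, 3972) ≈ -2.1916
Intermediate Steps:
D = -41161 (D = Add(-21229, -19932) = -41161)
Mul(Add(3208, 22907), Pow(Add(29245, D), -1)) = Mul(Add(3208, 22907), Pow(Add(29245, -41161), -1)) = Mul(26115, Pow(-11916, -1)) = Mul(26115, Rational(-1, 11916)) = Rational(-8705, 3972)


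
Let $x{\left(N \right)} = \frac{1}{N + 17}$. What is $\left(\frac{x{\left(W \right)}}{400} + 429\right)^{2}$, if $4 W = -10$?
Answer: $\frac{6191144216401}{33640000} \approx 1.8404 \cdot 10^{5}$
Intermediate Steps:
$W = - \frac{5}{2}$ ($W = \frac{1}{4} \left(-10\right) = - \frac{5}{2} \approx -2.5$)
$x{\left(N \right)} = \frac{1}{17 + N}$
$\left(\frac{x{\left(W \right)}}{400} + 429\right)^{2} = \left(\frac{1}{\left(17 - \frac{5}{2}\right) 400} + 429\right)^{2} = \left(\frac{1}{\frac{29}{2}} \cdot \frac{1}{400} + 429\right)^{2} = \left(\frac{2}{29} \cdot \frac{1}{400} + 429\right)^{2} = \left(\frac{1}{5800} + 429\right)^{2} = \left(\frac{2488201}{5800}\right)^{2} = \frac{6191144216401}{33640000}$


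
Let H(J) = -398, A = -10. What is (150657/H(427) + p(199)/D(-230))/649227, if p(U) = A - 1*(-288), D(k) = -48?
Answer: -1835545/3100708152 ≈ -0.00059198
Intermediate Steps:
p(U) = 278 (p(U) = -10 - 1*(-288) = -10 + 288 = 278)
(150657/H(427) + p(199)/D(-230))/649227 = (150657/(-398) + 278/(-48))/649227 = (150657*(-1/398) + 278*(-1/48))*(1/649227) = (-150657/398 - 139/24)*(1/649227) = -1835545/4776*1/649227 = -1835545/3100708152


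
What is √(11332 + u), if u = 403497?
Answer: √414829 ≈ 644.07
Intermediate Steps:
√(11332 + u) = √(11332 + 403497) = √414829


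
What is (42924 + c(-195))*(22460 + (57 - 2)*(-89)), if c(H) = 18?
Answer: 754276230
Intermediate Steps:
(42924 + c(-195))*(22460 + (57 - 2)*(-89)) = (42924 + 18)*(22460 + (57 - 2)*(-89)) = 42942*(22460 + 55*(-89)) = 42942*(22460 - 4895) = 42942*17565 = 754276230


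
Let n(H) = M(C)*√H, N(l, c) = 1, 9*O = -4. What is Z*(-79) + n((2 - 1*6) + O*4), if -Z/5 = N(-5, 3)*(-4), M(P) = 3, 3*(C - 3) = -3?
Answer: -1580 + 2*I*√13 ≈ -1580.0 + 7.2111*I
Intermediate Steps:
C = 2 (C = 3 + (⅓)*(-3) = 3 - 1 = 2)
O = -4/9 (O = (⅑)*(-4) = -4/9 ≈ -0.44444)
Z = 20 (Z = -5*(-4) = 20)
n(H) = 3*√H
Z*(-79) + n((2 - 1*6) + O*4) = 20*(-79) + 3*√((2 - 1*6) - 4/9*4) = -1580 + 3*√((2 - 6) - 16/9) = -1580 + 3*√(-4 - 16/9) = -1580 + 3*√(-52/9) = -1580 + 3*(2*I*√13/3) = -1580 + 2*I*√13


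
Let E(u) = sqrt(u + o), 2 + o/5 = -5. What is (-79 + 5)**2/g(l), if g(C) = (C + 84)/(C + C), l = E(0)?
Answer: 10952*sqrt(35)/(sqrt(35) - 84*I) ≈ 54.057 + 767.54*I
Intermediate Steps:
o = -35 (o = -10 + 5*(-5) = -10 - 25 = -35)
E(u) = sqrt(-35 + u) (E(u) = sqrt(u - 35) = sqrt(-35 + u))
l = I*sqrt(35) (l = sqrt(-35 + 0) = sqrt(-35) = I*sqrt(35) ≈ 5.9161*I)
g(C) = (84 + C)/(2*C) (g(C) = (84 + C)/((2*C)) = (84 + C)*(1/(2*C)) = (84 + C)/(2*C))
(-79 + 5)**2/g(l) = (-79 + 5)**2/(((84 + I*sqrt(35))/(2*((I*sqrt(35)))))) = (-74)**2/(((-I*sqrt(35)/35)*(84 + I*sqrt(35))/2)) = 5476/((-I*sqrt(35)*(84 + I*sqrt(35))/70)) = 5476*(2*I*sqrt(35)/(84 + I*sqrt(35))) = 10952*I*sqrt(35)/(84 + I*sqrt(35))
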